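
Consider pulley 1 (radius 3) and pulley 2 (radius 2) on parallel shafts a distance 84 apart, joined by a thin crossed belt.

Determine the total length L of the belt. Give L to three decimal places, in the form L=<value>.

L=184.006

crossed belt: β = asin((r1+r2)/C) = asin(5/84) = 3.4125°
wrap1 = wrap2 = π + 2β = 186.8250°
tangent length = C·cosβ = 83.8511
L = (r1+r2)·wrap + 2·C·cosβ = 5·3.2607 + 2·83.8511 = 184.0057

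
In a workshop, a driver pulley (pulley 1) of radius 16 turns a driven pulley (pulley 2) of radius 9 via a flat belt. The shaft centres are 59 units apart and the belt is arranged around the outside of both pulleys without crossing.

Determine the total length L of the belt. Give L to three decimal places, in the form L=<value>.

L=197.371

open belt: β = asin((r2−r1)/C) = asin(-7/59) = -6.8139°
wrap1 = π − 2β = 193.6277°
wrap2 = π + 2β = 166.3723°
tangent length = C·cosβ = 58.5833
L = r1·wrap1 + r2·wrap2 + 2·C·cosβ = 16·3.3794 + 9·2.9037 + 2·58.5833 = 197.3713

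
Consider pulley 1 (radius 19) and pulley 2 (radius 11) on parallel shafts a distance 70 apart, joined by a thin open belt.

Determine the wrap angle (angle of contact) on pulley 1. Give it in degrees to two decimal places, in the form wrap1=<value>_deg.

open belt: β = asin((r2−r1)/C) = asin(-8/70) = -6.5624°
wrap1 = π − 2β = 193.1249°
wrap2 = π + 2β = 166.8751°

wrap1=193.12_deg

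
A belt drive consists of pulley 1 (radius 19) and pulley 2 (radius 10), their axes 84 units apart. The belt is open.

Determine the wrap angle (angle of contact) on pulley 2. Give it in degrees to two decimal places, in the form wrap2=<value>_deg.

wrap2=167.70_deg

open belt: β = asin((r2−r1)/C) = asin(-9/84) = -6.1506°
wrap1 = π − 2β = 192.3013°
wrap2 = π + 2β = 167.6987°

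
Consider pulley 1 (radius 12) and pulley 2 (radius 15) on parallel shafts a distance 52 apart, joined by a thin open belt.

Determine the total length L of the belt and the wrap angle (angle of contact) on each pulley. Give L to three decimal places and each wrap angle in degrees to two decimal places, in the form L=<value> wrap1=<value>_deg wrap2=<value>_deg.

open belt: β = asin((r2−r1)/C) = asin(3/52) = 3.3074°
wrap1 = π − 2β = 173.3853°
wrap2 = π + 2β = 186.6147°
tangent length = C·cosβ = 51.9134
L = r1·wrap1 + r2·wrap2 + 2·C·cosβ = 12·3.0261 + 15·3.2570 + 2·51.9134 = 188.9961

L=188.996 wrap1=173.39_deg wrap2=186.61_deg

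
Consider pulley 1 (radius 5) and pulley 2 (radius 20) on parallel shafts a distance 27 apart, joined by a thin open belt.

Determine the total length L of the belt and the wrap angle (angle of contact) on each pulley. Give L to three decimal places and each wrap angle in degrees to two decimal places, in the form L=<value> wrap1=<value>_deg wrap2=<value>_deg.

open belt: β = asin((r2−r1)/C) = asin(15/27) = 33.7490°
wrap1 = π − 2β = 112.5020°
wrap2 = π + 2β = 247.4980°
tangent length = C·cosβ = 22.4499
L = r1·wrap1 + r2·wrap2 + 2·C·cosβ = 5·1.9635 + 20·4.3197 + 2·22.4499 = 141.1106

L=141.111 wrap1=112.50_deg wrap2=247.50_deg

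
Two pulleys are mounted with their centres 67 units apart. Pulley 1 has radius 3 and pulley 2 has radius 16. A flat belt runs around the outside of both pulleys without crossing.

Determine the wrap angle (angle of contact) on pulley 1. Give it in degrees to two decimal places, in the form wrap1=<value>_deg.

wrap1=157.62_deg

open belt: β = asin((r2−r1)/C) = asin(13/67) = 11.1881°
wrap1 = π − 2β = 157.6239°
wrap2 = π + 2β = 202.3761°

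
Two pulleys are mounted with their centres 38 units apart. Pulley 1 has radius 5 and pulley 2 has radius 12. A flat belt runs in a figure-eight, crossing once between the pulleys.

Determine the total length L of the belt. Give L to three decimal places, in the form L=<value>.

crossed belt: β = asin((r1+r2)/C) = asin(17/38) = 26.5750°
wrap1 = wrap2 = π + 2β = 233.1499°
tangent length = C·cosβ = 33.9853
L = (r1+r2)·wrap + 2·C·cosβ = 17·4.0692 + 2·33.9853 = 137.1476

L=137.148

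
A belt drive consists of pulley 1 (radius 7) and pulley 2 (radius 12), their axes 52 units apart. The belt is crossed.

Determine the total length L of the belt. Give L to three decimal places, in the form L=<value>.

crossed belt: β = asin((r1+r2)/C) = asin(19/52) = 21.4313°
wrap1 = wrap2 = π + 2β = 222.8625°
tangent length = C·cosβ = 48.4045
L = (r1+r2)·wrap + 2·C·cosβ = 19·3.8897 + 2·48.4045 = 170.7131

L=170.713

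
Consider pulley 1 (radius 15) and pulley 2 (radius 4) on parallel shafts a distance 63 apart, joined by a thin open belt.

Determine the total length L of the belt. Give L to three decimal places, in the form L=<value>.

open belt: β = asin((r2−r1)/C) = asin(-11/63) = -10.0556°
wrap1 = π − 2β = 200.1111°
wrap2 = π + 2β = 159.8889°
tangent length = C·cosβ = 62.0322
L = r1·wrap1 + r2·wrap2 + 2·C·cosβ = 15·3.4926 + 4·2.7906 + 2·62.0322 = 187.6158

L=187.616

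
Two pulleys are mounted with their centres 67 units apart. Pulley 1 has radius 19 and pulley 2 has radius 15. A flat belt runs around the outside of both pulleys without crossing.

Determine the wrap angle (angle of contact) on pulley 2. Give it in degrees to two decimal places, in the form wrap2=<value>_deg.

wrap2=173.15_deg

open belt: β = asin((r2−r1)/C) = asin(-4/67) = -3.4227°
wrap1 = π − 2β = 186.8454°
wrap2 = π + 2β = 173.1546°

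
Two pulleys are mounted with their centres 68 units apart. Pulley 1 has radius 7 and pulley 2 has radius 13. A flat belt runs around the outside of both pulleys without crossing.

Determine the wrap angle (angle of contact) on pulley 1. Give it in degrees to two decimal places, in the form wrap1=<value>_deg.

open belt: β = asin((r2−r1)/C) = asin(6/68) = 5.0621°
wrap1 = π − 2β = 169.8758°
wrap2 = π + 2β = 190.1242°

wrap1=169.88_deg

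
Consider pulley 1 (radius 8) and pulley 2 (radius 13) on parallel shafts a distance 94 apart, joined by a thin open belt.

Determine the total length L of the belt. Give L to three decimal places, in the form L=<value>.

L=254.239

open belt: β = asin((r2−r1)/C) = asin(5/94) = 3.0491°
wrap1 = π − 2β = 173.9018°
wrap2 = π + 2β = 186.0982°
tangent length = C·cosβ = 93.8669
L = r1·wrap1 + r2·wrap2 + 2·C·cosβ = 8·3.0352 + 13·3.2480 + 2·93.8669 = 254.2395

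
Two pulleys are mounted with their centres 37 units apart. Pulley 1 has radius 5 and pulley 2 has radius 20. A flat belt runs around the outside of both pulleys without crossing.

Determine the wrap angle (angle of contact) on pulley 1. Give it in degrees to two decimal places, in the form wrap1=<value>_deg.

open belt: β = asin((r2−r1)/C) = asin(15/37) = 23.9165°
wrap1 = π − 2β = 132.1669°
wrap2 = π + 2β = 227.8331°

wrap1=132.17_deg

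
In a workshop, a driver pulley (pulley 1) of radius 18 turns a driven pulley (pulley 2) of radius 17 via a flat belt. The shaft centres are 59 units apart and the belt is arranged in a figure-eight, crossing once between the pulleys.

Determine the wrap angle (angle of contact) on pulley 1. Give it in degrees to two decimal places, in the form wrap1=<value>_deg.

wrap1=252.77_deg

crossed belt: β = asin((r1+r2)/C) = asin(35/59) = 36.3859°
wrap1 = wrap2 = π + 2β = 252.7717°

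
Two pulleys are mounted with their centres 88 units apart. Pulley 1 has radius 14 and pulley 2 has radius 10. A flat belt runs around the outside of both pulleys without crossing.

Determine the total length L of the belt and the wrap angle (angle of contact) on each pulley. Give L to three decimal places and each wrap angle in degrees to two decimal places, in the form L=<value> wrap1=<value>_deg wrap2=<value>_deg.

open belt: β = asin((r2−r1)/C) = asin(-4/88) = -2.6053°
wrap1 = π − 2β = 185.2105°
wrap2 = π + 2β = 174.7895°
tangent length = C·cosβ = 87.9090
L = r1·wrap1 + r2·wrap2 + 2·C·cosβ = 14·3.2325 + 10·3.0507 + 2·87.9090 = 251.5801

L=251.580 wrap1=185.21_deg wrap2=174.79_deg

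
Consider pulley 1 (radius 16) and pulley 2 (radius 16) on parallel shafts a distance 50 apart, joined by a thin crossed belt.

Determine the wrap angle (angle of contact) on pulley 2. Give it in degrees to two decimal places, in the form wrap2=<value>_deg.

crossed belt: β = asin((r1+r2)/C) = asin(32/50) = 39.7918°
wrap1 = wrap2 = π + 2β = 259.5836°

wrap2=259.58_deg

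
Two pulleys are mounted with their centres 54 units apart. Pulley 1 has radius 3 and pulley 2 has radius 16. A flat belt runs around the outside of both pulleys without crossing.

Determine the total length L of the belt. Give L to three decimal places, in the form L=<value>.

L=170.835

open belt: β = asin((r2−r1)/C) = asin(13/54) = 13.9303°
wrap1 = π − 2β = 152.1395°
wrap2 = π + 2β = 207.8605°
tangent length = C·cosβ = 52.4118
L = r1·wrap1 + r2·wrap2 + 2·C·cosβ = 3·2.6553 + 16·3.6279 + 2·52.4118 = 170.8353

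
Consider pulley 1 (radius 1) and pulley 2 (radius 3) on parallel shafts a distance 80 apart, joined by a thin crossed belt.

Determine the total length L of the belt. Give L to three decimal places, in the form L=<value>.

crossed belt: β = asin((r1+r2)/C) = asin(4/80) = 2.8660°
wrap1 = wrap2 = π + 2β = 185.7320°
tangent length = C·cosβ = 79.8999
L = (r1+r2)·wrap + 2·C·cosβ = 4·3.2416 + 2·79.8999 = 172.7664

L=172.766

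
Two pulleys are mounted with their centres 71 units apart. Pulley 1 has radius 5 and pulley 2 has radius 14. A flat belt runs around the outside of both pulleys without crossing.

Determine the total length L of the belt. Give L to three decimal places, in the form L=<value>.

open belt: β = asin((r2−r1)/C) = asin(9/71) = 7.2824°
wrap1 = π − 2β = 165.4351°
wrap2 = π + 2β = 194.5649°
tangent length = C·cosβ = 70.4273
L = r1·wrap1 + r2·wrap2 + 2·C·cosβ = 5·2.8874 + 14·3.3958 + 2·70.4273 = 202.8326

L=202.833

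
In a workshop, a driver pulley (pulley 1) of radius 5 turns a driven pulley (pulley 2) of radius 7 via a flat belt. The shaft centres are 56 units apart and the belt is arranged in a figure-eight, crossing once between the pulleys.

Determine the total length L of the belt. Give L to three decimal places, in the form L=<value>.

L=152.281

crossed belt: β = asin((r1+r2)/C) = asin(12/56) = 12.3736°
wrap1 = wrap2 = π + 2β = 204.7473°
tangent length = C·cosβ = 54.6992
L = (r1+r2)·wrap + 2·C·cosβ = 12·3.5735 + 2·54.6992 = 152.2805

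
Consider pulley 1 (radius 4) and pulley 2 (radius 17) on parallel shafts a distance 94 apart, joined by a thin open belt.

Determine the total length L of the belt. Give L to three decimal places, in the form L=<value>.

L=255.774

open belt: β = asin((r2−r1)/C) = asin(13/94) = 7.9494°
wrap1 = π − 2β = 164.1013°
wrap2 = π + 2β = 195.8987°
tangent length = C·cosβ = 93.0967
L = r1·wrap1 + r2·wrap2 + 2·C·cosβ = 4·2.8641 + 17·3.4191 + 2·93.0967 = 255.7742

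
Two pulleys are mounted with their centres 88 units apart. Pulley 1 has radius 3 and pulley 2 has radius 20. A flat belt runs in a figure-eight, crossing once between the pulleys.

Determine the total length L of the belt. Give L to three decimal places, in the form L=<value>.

L=254.303

crossed belt: β = asin((r1+r2)/C) = asin(23/88) = 15.1510°
wrap1 = wrap2 = π + 2β = 210.3020°
tangent length = C·cosβ = 84.9412
L = (r1+r2)·wrap + 2·C·cosβ = 23·3.6705 + 2·84.9412 = 254.3029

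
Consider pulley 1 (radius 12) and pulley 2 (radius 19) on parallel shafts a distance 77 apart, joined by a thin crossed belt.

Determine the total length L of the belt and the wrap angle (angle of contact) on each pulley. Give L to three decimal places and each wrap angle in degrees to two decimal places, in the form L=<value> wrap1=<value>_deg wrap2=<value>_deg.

crossed belt: β = asin((r1+r2)/C) = asin(31/77) = 23.7407°
wrap1 = wrap2 = π + 2β = 227.4813°
tangent length = C·cosβ = 70.4840
L = (r1+r2)·wrap + 2·C·cosβ = 31·3.9703 + 2·70.4840 = 264.0473

L=264.047 wrap1=227.48_deg wrap2=227.48_deg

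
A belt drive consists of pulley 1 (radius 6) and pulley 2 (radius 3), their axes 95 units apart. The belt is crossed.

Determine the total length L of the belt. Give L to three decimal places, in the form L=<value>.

crossed belt: β = asin((r1+r2)/C) = asin(9/95) = 5.4362°
wrap1 = wrap2 = π + 2β = 190.8723°
tangent length = C·cosβ = 94.5727
L = (r1+r2)·wrap + 2·C·cosβ = 9·3.3314 + 2·94.5727 = 219.1276

L=219.128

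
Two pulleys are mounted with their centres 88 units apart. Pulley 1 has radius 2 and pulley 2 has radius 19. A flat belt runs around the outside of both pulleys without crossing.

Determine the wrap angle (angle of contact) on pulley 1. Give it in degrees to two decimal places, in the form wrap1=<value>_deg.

open belt: β = asin((r2−r1)/C) = asin(17/88) = 11.1385°
wrap1 = π − 2β = 157.7229°
wrap2 = π + 2β = 202.2771°

wrap1=157.72_deg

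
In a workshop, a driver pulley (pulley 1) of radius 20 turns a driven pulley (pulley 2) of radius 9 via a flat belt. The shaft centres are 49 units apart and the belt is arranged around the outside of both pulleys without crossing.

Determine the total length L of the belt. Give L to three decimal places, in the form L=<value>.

L=191.586

open belt: β = asin((r2−r1)/C) = asin(-11/49) = -12.9729°
wrap1 = π − 2β = 205.9458°
wrap2 = π + 2β = 154.0542°
tangent length = C·cosβ = 47.7493
L = r1·wrap1 + r2·wrap2 + 2·C·cosβ = 20·3.5944 + 9·2.6888 + 2·47.7493 = 191.5861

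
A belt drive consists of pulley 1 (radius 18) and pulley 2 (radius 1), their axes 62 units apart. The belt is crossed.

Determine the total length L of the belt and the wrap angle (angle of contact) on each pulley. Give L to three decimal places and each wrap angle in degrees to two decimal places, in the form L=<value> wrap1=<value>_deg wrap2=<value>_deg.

L=189.560 wrap1=215.69_deg wrap2=215.69_deg

crossed belt: β = asin((r1+r2)/C) = asin(19/62) = 17.8455°
wrap1 = wrap2 = π + 2β = 215.6910°
tangent length = C·cosβ = 59.0169
L = (r1+r2)·wrap + 2·C·cosβ = 19·3.7645 + 2·59.0169 = 189.5597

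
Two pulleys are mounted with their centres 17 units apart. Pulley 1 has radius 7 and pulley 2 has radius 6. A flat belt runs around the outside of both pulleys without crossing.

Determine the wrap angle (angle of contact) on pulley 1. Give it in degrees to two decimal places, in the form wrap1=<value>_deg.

wrap1=186.74_deg

open belt: β = asin((r2−r1)/C) = asin(-1/17) = -3.3723°
wrap1 = π − 2β = 186.7446°
wrap2 = π + 2β = 173.2554°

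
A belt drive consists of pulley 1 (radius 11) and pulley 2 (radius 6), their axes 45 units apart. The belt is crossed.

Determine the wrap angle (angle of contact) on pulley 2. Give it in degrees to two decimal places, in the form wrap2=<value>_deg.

wrap2=224.39_deg

crossed belt: β = asin((r1+r2)/C) = asin(17/45) = 22.1961°
wrap1 = wrap2 = π + 2β = 224.3922°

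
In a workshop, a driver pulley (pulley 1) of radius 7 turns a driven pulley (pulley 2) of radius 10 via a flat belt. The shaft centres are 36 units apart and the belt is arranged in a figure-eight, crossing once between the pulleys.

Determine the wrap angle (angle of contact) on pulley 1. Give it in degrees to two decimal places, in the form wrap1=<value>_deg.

crossed belt: β = asin((r1+r2)/C) = asin(17/36) = 28.1786°
wrap1 = wrap2 = π + 2β = 236.3573°

wrap1=236.36_deg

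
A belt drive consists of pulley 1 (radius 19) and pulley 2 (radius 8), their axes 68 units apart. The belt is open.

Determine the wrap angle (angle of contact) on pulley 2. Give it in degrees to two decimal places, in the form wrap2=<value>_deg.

wrap2=161.38_deg

open belt: β = asin((r2−r1)/C) = asin(-11/68) = -9.3093°
wrap1 = π − 2β = 198.6187°
wrap2 = π + 2β = 161.3813°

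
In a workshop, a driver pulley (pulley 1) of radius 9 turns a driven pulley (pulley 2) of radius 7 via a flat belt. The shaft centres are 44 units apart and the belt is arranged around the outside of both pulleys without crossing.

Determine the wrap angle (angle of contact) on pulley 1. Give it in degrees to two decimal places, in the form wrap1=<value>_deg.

open belt: β = asin((r2−r1)/C) = asin(-2/44) = -2.6053°
wrap1 = π − 2β = 185.2105°
wrap2 = π + 2β = 174.7895°

wrap1=185.21_deg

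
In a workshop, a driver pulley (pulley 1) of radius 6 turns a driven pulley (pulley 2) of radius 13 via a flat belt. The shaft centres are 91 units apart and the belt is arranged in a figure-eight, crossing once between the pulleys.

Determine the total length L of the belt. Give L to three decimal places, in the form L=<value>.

L=245.672

crossed belt: β = asin((r1+r2)/C) = asin(19/91) = 12.0515°
wrap1 = wrap2 = π + 2β = 204.1030°
tangent length = C·cosβ = 88.9944
L = (r1+r2)·wrap + 2·C·cosβ = 19·3.5623 + 2·88.9944 = 245.6719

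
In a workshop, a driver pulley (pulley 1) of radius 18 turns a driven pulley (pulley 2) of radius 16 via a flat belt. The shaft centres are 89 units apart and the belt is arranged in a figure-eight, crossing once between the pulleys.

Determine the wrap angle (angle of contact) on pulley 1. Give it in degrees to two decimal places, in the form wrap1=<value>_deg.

wrap1=224.92_deg

crossed belt: β = asin((r1+r2)/C) = asin(34/89) = 22.4590°
wrap1 = wrap2 = π + 2β = 224.9180°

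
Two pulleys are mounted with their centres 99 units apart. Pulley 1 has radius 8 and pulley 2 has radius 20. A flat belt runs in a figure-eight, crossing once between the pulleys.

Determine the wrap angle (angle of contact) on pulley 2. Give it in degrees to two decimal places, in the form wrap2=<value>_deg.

crossed belt: β = asin((r1+r2)/C) = asin(28/99) = 16.4291°
wrap1 = wrap2 = π + 2β = 212.8582°

wrap2=212.86_deg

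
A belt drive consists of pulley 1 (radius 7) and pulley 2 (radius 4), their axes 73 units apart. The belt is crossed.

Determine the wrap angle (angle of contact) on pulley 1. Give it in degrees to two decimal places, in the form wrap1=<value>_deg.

wrap1=197.33_deg

crossed belt: β = asin((r1+r2)/C) = asin(11/73) = 8.6666°
wrap1 = wrap2 = π + 2β = 197.3332°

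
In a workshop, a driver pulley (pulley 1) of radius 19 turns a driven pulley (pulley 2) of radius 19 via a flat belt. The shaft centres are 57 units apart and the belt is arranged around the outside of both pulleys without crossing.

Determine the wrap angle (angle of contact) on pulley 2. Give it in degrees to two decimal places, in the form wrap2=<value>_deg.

wrap2=180.00_deg

open belt: β = asin((r2−r1)/C) = asin(0/57) = 0.0000°
wrap1 = π − 2β = 180.0000°
wrap2 = π + 2β = 180.0000°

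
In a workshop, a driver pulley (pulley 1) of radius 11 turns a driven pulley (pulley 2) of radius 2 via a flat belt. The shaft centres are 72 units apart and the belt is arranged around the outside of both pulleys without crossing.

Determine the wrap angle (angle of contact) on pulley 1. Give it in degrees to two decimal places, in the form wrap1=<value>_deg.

open belt: β = asin((r2−r1)/C) = asin(-9/72) = -7.1808°
wrap1 = π − 2β = 194.3615°
wrap2 = π + 2β = 165.6385°

wrap1=194.36_deg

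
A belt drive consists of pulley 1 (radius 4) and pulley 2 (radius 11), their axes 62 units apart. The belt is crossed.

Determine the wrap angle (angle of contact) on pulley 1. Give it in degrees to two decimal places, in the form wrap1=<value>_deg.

crossed belt: β = asin((r1+r2)/C) = asin(15/62) = 14.0008°
wrap1 = wrap2 = π + 2β = 208.0016°

wrap1=208.00_deg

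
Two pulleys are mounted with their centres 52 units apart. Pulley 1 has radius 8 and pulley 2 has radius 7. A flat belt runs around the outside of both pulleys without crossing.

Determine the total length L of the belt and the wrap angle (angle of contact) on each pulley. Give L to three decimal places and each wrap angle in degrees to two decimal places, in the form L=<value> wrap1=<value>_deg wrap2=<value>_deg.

L=151.143 wrap1=182.20_deg wrap2=177.80_deg

open belt: β = asin((r2−r1)/C) = asin(-1/52) = -1.1019°
wrap1 = π − 2β = 182.2038°
wrap2 = π + 2β = 177.7962°
tangent length = C·cosβ = 51.9904
L = r1·wrap1 + r2·wrap2 + 2·C·cosβ = 8·3.1801 + 7·3.1031 + 2·51.9904 = 151.1431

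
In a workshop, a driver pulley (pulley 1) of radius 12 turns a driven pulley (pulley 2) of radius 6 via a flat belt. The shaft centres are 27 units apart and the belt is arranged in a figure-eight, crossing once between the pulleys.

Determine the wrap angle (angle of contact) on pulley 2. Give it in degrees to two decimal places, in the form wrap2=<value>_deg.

crossed belt: β = asin((r1+r2)/C) = asin(18/27) = 41.8103°
wrap1 = wrap2 = π + 2β = 263.6206°

wrap2=263.62_deg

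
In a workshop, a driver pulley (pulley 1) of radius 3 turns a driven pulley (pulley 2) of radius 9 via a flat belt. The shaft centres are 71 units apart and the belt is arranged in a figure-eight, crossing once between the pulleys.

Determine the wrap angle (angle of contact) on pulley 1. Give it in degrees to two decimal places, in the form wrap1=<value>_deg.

crossed belt: β = asin((r1+r2)/C) = asin(12/71) = 9.7305°
wrap1 = wrap2 = π + 2β = 199.4610°

wrap1=199.46_deg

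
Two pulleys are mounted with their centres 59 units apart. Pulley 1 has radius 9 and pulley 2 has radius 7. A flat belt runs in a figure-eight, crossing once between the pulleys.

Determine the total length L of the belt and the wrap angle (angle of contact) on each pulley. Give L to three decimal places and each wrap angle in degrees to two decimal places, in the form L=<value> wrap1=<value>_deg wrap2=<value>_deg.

crossed belt: β = asin((r1+r2)/C) = asin(16/59) = 15.7349°
wrap1 = wrap2 = π + 2β = 211.4698°
tangent length = C·cosβ = 56.7891
L = (r1+r2)·wrap + 2·C·cosβ = 16·3.6908 + 2·56.7891 = 172.6317

L=172.632 wrap1=211.47_deg wrap2=211.47_deg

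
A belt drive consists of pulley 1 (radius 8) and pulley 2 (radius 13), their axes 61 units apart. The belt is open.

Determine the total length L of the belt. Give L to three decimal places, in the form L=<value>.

L=188.384

open belt: β = asin((r2−r1)/C) = asin(5/61) = 4.7017°
wrap1 = π − 2β = 170.5967°
wrap2 = π + 2β = 189.4033°
tangent length = C·cosβ = 60.7947
L = r1·wrap1 + r2·wrap2 + 2·C·cosβ = 8·2.9775 + 13·3.3057 + 2·60.7947 = 188.3835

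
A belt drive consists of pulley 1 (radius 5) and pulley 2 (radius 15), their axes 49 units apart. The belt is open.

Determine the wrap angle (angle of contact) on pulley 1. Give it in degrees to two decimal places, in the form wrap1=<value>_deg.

wrap1=156.45_deg

open belt: β = asin((r2−r1)/C) = asin(10/49) = 11.7757°
wrap1 = π − 2β = 156.4485°
wrap2 = π + 2β = 203.5515°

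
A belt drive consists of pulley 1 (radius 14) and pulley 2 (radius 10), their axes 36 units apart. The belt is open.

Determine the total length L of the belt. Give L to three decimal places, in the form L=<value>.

open belt: β = asin((r2−r1)/C) = asin(-4/36) = -6.3794°
wrap1 = π − 2β = 192.7587°
wrap2 = π + 2β = 167.2413°
tangent length = C·cosβ = 35.7771
L = r1·wrap1 + r2·wrap2 + 2·C·cosβ = 14·3.3643 + 10·2.9189 + 2·35.7771 = 147.8431

L=147.843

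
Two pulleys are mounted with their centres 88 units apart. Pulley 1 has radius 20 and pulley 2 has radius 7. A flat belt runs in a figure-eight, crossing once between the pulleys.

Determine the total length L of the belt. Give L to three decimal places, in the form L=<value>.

L=269.174

crossed belt: β = asin((r1+r2)/C) = asin(27/88) = 17.8676°
wrap1 = wrap2 = π + 2β = 215.7352°
tangent length = C·cosβ = 83.7556
L = (r1+r2)·wrap + 2·C·cosβ = 27·3.7653 + 2·83.7556 = 269.1740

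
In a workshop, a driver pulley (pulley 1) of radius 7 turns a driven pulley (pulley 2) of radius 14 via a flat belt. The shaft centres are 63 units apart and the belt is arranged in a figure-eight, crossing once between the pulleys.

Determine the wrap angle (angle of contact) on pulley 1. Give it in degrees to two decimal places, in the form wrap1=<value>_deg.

wrap1=218.94_deg

crossed belt: β = asin((r1+r2)/C) = asin(21/63) = 19.4712°
wrap1 = wrap2 = π + 2β = 218.9424°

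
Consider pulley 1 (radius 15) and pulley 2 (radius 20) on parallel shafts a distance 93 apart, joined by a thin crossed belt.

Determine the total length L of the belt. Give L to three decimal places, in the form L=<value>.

L=309.290

crossed belt: β = asin((r1+r2)/C) = asin(35/93) = 22.1074°
wrap1 = wrap2 = π + 2β = 224.2148°
tangent length = C·cosβ = 86.1626
L = (r1+r2)·wrap + 2·C·cosβ = 35·3.9133 + 2·86.1626 = 309.2903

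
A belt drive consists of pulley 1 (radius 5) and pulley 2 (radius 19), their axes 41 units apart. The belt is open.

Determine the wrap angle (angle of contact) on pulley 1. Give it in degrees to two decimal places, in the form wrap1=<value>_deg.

open belt: β = asin((r2−r1)/C) = asin(14/41) = 19.9661°
wrap1 = π − 2β = 140.0679°
wrap2 = π + 2β = 219.9321°

wrap1=140.07_deg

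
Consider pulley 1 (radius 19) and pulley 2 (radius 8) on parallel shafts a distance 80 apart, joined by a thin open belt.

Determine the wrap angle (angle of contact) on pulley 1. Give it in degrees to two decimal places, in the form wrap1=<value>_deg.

open belt: β = asin((r2−r1)/C) = asin(-11/80) = -7.9032°
wrap1 = π − 2β = 195.8064°
wrap2 = π + 2β = 164.1936°

wrap1=195.81_deg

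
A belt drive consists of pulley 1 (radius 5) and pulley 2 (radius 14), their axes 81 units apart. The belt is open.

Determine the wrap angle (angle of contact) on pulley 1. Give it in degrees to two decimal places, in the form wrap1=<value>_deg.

open belt: β = asin((r2−r1)/C) = asin(9/81) = 6.3794°
wrap1 = π − 2β = 167.2413°
wrap2 = π + 2β = 192.7587°

wrap1=167.24_deg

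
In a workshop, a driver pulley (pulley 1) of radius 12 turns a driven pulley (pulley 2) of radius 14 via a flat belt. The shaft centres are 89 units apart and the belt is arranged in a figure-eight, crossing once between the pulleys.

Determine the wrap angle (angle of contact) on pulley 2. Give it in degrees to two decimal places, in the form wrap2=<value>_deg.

wrap2=213.97_deg

crossed belt: β = asin((r1+r2)/C) = asin(26/89) = 16.9858°
wrap1 = wrap2 = π + 2β = 213.9716°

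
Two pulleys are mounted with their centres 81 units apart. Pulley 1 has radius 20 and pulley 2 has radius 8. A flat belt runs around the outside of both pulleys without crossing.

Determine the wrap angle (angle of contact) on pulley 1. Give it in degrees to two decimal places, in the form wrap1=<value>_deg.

wrap1=197.04_deg

open belt: β = asin((r2−r1)/C) = asin(-12/81) = -8.5196°
wrap1 = π − 2β = 197.0392°
wrap2 = π + 2β = 162.9608°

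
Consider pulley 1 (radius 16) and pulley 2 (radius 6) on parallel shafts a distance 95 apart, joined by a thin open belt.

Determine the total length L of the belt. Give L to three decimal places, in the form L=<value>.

open belt: β = asin((r2−r1)/C) = asin(-10/95) = -6.0423°
wrap1 = π − 2β = 192.0847°
wrap2 = π + 2β = 167.9153°
tangent length = C·cosβ = 94.4722
L = r1·wrap1 + r2·wrap2 + 2·C·cosβ = 16·3.3525 + 6·2.9307 + 2·94.4722 = 260.1686

L=260.169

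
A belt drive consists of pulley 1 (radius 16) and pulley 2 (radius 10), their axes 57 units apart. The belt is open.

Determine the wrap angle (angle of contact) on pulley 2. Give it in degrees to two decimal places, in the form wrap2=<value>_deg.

open belt: β = asin((r2−r1)/C) = asin(-6/57) = -6.0423°
wrap1 = π − 2β = 192.0847°
wrap2 = π + 2β = 167.9153°

wrap2=167.92_deg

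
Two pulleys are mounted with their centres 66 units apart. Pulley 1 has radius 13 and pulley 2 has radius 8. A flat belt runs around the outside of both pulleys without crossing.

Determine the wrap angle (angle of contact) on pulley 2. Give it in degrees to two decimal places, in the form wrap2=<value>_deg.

wrap2=171.31_deg

open belt: β = asin((r2−r1)/C) = asin(-5/66) = -4.3448°
wrap1 = π − 2β = 188.6895°
wrap2 = π + 2β = 171.3105°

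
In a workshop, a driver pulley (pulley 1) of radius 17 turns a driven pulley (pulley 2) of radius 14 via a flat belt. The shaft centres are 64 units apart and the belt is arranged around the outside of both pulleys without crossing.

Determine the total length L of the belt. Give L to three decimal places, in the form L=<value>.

open belt: β = asin((r2−r1)/C) = asin(-3/64) = -2.6867°
wrap1 = π − 2β = 185.3734°
wrap2 = π + 2β = 174.6266°
tangent length = C·cosβ = 63.9296
L = r1·wrap1 + r2·wrap2 + 2·C·cosβ = 17·3.2354 + 14·3.0478 + 2·63.9296 = 225.5300

L=225.530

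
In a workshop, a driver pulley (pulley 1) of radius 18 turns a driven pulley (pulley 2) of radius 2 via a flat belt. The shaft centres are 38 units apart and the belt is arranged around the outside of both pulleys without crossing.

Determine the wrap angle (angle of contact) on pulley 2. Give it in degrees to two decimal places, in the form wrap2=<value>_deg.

open belt: β = asin((r2−r1)/C) = asin(-16/38) = -24.9011°
wrap1 = π − 2β = 229.8021°
wrap2 = π + 2β = 130.1979°

wrap2=130.20_deg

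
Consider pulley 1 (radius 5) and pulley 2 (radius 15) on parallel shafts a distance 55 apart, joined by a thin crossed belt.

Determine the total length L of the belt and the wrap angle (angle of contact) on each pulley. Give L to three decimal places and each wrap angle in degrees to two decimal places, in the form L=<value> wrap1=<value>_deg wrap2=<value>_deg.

crossed belt: β = asin((r1+r2)/C) = asin(20/55) = 21.3237°
wrap1 = wrap2 = π + 2β = 222.6474°
tangent length = C·cosβ = 51.2348
L = (r1+r2)·wrap + 2·C·cosβ = 20·3.8859 + 2·51.2348 = 180.1881

L=180.188 wrap1=222.65_deg wrap2=222.65_deg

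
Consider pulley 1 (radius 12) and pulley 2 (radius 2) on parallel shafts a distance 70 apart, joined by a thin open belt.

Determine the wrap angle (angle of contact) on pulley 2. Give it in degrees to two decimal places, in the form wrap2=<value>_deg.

wrap2=163.57_deg

open belt: β = asin((r2−r1)/C) = asin(-10/70) = -8.2132°
wrap1 = π − 2β = 196.4264°
wrap2 = π + 2β = 163.5736°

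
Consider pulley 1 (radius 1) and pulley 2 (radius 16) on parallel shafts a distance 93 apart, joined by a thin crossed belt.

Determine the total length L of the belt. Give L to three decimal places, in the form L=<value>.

L=242.523

crossed belt: β = asin((r1+r2)/C) = asin(17/93) = 10.5326°
wrap1 = wrap2 = π + 2β = 201.0653°
tangent length = C·cosβ = 91.4330
L = (r1+r2)·wrap + 2·C·cosβ = 17·3.5093 + 2·91.4330 = 242.5233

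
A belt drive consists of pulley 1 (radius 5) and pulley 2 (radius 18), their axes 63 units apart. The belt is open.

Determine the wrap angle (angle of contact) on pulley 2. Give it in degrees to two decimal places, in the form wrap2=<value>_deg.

wrap2=203.82_deg

open belt: β = asin((r2−r1)/C) = asin(13/63) = 11.9085°
wrap1 = π − 2β = 156.1830°
wrap2 = π + 2β = 203.8170°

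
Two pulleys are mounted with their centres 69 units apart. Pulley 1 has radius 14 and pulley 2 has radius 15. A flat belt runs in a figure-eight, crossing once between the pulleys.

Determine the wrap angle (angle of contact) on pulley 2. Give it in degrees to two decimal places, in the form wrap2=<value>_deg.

crossed belt: β = asin((r1+r2)/C) = asin(29/69) = 24.8529°
wrap1 = wrap2 = π + 2β = 229.7058°

wrap2=229.71_deg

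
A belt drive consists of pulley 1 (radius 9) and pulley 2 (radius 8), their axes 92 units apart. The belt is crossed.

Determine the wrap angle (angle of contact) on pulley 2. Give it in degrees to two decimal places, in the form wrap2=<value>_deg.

crossed belt: β = asin((r1+r2)/C) = asin(17/92) = 10.6485°
wrap1 = wrap2 = π + 2β = 201.2969°

wrap2=201.30_deg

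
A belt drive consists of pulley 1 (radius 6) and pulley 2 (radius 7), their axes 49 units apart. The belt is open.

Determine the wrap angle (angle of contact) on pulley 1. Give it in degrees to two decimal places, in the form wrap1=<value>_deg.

wrap1=177.66_deg

open belt: β = asin((r2−r1)/C) = asin(1/49) = 1.1694°
wrap1 = π − 2β = 177.6612°
wrap2 = π + 2β = 182.3388°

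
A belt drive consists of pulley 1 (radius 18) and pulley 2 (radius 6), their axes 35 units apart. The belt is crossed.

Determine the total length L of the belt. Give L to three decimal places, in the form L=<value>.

L=162.617

crossed belt: β = asin((r1+r2)/C) = asin(24/35) = 43.2918°
wrap1 = wrap2 = π + 2β = 266.5836°
tangent length = C·cosβ = 25.4755
L = (r1+r2)·wrap + 2·C·cosβ = 24·4.6528 + 2·25.4755 = 162.6172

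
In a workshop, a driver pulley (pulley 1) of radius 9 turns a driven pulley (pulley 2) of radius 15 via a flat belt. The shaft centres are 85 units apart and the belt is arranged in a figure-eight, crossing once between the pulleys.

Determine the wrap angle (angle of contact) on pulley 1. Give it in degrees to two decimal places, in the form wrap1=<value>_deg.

wrap1=212.80_deg

crossed belt: β = asin((r1+r2)/C) = asin(24/85) = 16.4007°
wrap1 = wrap2 = π + 2β = 212.8014°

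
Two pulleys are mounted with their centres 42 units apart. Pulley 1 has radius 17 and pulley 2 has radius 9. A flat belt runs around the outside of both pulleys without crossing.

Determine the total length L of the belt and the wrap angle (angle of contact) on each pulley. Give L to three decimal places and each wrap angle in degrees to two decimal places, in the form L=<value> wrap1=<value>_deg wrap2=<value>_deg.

open belt: β = asin((r2−r1)/C) = asin(-8/42) = -10.9806°
wrap1 = π − 2β = 201.9612°
wrap2 = π + 2β = 158.0388°
tangent length = C·cosβ = 41.2311
L = r1·wrap1 + r2·wrap2 + 2·C·cosβ = 17·3.5249 + 9·2.7583 + 2·41.2311 = 167.2099

L=167.210 wrap1=201.96_deg wrap2=158.04_deg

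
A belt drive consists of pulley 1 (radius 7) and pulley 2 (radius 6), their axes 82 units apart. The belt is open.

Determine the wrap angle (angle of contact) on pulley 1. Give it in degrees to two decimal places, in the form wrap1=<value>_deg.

wrap1=181.40_deg

open belt: β = asin((r2−r1)/C) = asin(-1/82) = -0.6987°
wrap1 = π − 2β = 181.3975°
wrap2 = π + 2β = 178.6025°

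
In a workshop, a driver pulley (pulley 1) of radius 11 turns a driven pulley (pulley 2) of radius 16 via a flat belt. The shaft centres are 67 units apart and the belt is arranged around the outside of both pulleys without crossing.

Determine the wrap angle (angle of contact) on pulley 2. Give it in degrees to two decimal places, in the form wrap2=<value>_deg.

wrap2=188.56_deg

open belt: β = asin((r2−r1)/C) = asin(5/67) = 4.2798°
wrap1 = π − 2β = 171.4404°
wrap2 = π + 2β = 188.5596°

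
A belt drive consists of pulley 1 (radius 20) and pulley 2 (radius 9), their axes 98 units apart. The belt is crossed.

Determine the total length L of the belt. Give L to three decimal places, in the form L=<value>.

crossed belt: β = asin((r1+r2)/C) = asin(29/98) = 17.2126°
wrap1 = wrap2 = π + 2β = 214.4252°
tangent length = C·cosβ = 93.6109
L = (r1+r2)·wrap + 2·C·cosβ = 29·3.7424 + 2·93.6109 = 295.7522

L=295.752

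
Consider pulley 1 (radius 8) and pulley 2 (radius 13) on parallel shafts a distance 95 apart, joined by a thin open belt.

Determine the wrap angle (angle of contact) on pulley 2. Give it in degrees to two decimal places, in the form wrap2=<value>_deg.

open belt: β = asin((r2−r1)/C) = asin(5/95) = 3.0170°
wrap1 = π − 2β = 173.9661°
wrap2 = π + 2β = 186.0339°

wrap2=186.03_deg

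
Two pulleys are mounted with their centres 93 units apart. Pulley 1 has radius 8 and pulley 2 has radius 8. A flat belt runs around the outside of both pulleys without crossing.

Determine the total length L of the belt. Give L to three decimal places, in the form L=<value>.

open belt: β = asin((r2−r1)/C) = asin(0/93) = 0.0000°
wrap1 = π − 2β = 180.0000°
wrap2 = π + 2β = 180.0000°
tangent length = C·cosβ = 93.0000
L = r1·wrap1 + r2·wrap2 + 2·C·cosβ = 8·3.1416 + 8·3.1416 + 2·93.0000 = 236.2655

L=236.265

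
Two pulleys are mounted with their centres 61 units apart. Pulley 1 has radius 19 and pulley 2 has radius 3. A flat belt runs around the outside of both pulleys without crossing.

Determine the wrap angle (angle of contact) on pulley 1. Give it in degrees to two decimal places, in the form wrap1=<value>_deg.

open belt: β = asin((r2−r1)/C) = asin(-16/61) = -15.2063°
wrap1 = π − 2β = 210.4126°
wrap2 = π + 2β = 149.5874°

wrap1=210.41_deg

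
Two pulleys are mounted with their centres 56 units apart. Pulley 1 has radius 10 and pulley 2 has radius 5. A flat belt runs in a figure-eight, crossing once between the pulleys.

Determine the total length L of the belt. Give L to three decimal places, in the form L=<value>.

L=163.166

crossed belt: β = asin((r1+r2)/C) = asin(15/56) = 15.5368°
wrap1 = wrap2 = π + 2β = 211.0736°
tangent length = C·cosβ = 53.9537
L = (r1+r2)·wrap + 2·C·cosβ = 15·3.6839 + 2·53.9537 = 163.1663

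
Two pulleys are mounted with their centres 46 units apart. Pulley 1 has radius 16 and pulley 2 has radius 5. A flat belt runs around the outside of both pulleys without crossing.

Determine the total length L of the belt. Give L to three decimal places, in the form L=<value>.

open belt: β = asin((r2−r1)/C) = asin(-11/46) = -13.8352°
wrap1 = π − 2β = 207.6704°
wrap2 = π + 2β = 152.3296°
tangent length = C·cosβ = 44.6654
L = r1·wrap1 + r2·wrap2 + 2·C·cosβ = 16·3.6245 + 5·2.6587 + 2·44.6654 = 160.6166

L=160.617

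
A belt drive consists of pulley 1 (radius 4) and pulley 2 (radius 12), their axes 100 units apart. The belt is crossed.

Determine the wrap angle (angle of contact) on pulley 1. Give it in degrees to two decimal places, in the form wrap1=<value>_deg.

crossed belt: β = asin((r1+r2)/C) = asin(16/100) = 9.2069°
wrap1 = wrap2 = π + 2β = 198.4138°

wrap1=198.41_deg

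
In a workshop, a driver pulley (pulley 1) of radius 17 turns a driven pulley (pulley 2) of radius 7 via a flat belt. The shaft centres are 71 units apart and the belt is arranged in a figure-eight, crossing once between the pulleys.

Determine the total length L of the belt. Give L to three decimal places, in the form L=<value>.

crossed belt: β = asin((r1+r2)/C) = asin(24/71) = 19.7568°
wrap1 = wrap2 = π + 2β = 219.5136°
tangent length = C·cosβ = 66.8207
L = (r1+r2)·wrap + 2·C·cosβ = 24·3.8312 + 2·66.8207 = 225.5909

L=225.591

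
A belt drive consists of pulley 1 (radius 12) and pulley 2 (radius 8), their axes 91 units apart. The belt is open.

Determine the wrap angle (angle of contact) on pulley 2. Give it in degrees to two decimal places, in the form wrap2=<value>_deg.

open belt: β = asin((r2−r1)/C) = asin(-4/91) = -2.5193°
wrap1 = π − 2β = 185.0386°
wrap2 = π + 2β = 174.9614°

wrap2=174.96_deg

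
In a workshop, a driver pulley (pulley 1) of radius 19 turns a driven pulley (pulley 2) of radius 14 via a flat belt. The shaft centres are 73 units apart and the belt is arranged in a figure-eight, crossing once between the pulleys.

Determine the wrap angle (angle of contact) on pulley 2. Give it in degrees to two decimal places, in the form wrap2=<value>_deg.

crossed belt: β = asin((r1+r2)/C) = asin(33/73) = 26.8756°
wrap1 = wrap2 = π + 2β = 233.7512°

wrap2=233.75_deg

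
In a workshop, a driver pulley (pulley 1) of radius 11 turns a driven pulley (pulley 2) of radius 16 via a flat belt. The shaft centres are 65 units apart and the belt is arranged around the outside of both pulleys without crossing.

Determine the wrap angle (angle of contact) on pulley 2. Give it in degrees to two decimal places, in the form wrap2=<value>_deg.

open belt: β = asin((r2−r1)/C) = asin(5/65) = 4.4117°
wrap1 = π − 2β = 171.1765°
wrap2 = π + 2β = 188.8235°

wrap2=188.82_deg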